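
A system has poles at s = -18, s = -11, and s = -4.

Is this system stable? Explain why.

All poles are in the left half-plane. System is stable.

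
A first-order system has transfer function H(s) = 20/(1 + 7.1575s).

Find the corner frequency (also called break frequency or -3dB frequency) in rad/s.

Corner frequency = 1/τ = 1/7.1575 = 0.14 rad/s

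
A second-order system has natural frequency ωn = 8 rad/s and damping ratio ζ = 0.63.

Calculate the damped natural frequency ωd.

ωd = ωn√(1 - ζ²) = 8√(1 - 0.63²) = 6.21 rad/s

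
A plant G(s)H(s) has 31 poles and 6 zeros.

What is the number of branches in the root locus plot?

Root locus has n branches where n = number of poles = 31.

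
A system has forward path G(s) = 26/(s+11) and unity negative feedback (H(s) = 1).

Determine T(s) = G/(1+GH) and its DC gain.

T(s) = G/(1+GH) = [26/(s+11)] / [1 + 26/(s+11)] = 26/(s+11+26) = 26/(s+37). DC gain = 26/37 = 0.7027.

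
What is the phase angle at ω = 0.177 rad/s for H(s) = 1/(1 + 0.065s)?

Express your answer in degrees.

Phase = -arctan(ωτ) = -arctan(0.177 × 0.065) = -0.7°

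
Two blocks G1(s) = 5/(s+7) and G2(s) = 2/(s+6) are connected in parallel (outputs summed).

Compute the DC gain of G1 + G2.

Parallel: G_eq = G1 + G2. DC gain = G1(0) + G2(0) = 5/7 + 2/6 = 0.7143 + 0.3333 = 1.0476.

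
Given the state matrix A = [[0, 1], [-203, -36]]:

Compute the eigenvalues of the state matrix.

det(A - λI) = λ² - (-36)λ + 203 = (λ - (-7))(λ - (-29)). Eigenvalues: -7, -29.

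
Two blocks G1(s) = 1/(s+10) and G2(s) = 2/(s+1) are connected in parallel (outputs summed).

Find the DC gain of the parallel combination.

Parallel: G_eq = G1 + G2. DC gain = G1(0) + G2(0) = 1/10 + 2/1 = 0.1 + 2 = 2.1.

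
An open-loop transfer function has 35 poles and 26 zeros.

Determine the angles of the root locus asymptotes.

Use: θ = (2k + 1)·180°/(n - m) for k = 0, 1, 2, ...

n - m = 35 - 26 = 9. Angles: θk = (2k + 1)·180°/9 = 20°, 60°, 100°, 140°, 180°, 220°, 260°, 300°, 340°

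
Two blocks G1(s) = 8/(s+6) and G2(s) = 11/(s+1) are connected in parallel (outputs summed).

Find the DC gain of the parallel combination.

Parallel: G_eq = G1 + G2. DC gain = G1(0) + G2(0) = 8/6 + 11/1 = 1.3333 + 11 = 12.3333.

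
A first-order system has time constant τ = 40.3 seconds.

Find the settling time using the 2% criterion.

For first-order system, 2% settling time ≈ 4τ = 4 × 40.3 = 161.2 s.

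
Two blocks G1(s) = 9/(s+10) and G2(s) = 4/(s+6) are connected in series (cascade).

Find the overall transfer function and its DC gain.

Series: multiply transfer functions. G_eq = 9/(s+10) × 4/(s+6) = 36/((s+10)(s+6)). DC gain = 36/(10×6) = 0.6.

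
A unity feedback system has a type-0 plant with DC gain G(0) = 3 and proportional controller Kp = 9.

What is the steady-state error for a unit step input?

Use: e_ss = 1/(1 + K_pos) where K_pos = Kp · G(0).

K_pos = Kp · G(0) = 9 × 3 = 27. e_ss = 1/(1 + 27) = 0.0357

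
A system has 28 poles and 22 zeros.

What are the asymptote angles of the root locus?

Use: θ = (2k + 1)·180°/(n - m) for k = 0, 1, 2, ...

n - m = 28 - 22 = 6. Angles: θk = (2k + 1)·180°/6 = 30°, 90°, 150°, 210°, 270°, 330°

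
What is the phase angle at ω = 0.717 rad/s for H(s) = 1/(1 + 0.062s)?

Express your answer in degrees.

Phase = -arctan(ωτ) = -arctan(0.717 × 0.062) = -2.5°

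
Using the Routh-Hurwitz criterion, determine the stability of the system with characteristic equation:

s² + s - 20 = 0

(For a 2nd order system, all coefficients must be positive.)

Coefficients: 1, 1, -20. c=-20 not positive, so system is unstable.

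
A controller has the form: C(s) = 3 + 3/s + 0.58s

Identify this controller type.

This is a Proportional-Integral-Derivative (PID) controller.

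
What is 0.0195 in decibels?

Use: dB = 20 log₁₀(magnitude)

dB = 20 log₁₀(0.0195) = -34.2 dB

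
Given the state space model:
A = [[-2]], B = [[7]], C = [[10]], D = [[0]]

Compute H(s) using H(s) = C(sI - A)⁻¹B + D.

(sI - A)⁻¹ = 1/(s + 2). H(s) = 10 × 7/(s + 2) + 0 = 70/(s + 2).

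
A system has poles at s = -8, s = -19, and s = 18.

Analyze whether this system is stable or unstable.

Pole(s) at s = 18 are not in the left half-plane. System is unstable.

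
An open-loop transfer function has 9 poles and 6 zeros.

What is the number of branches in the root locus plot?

Root locus has n branches where n = number of poles = 9.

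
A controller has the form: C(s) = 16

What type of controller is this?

This is a Proportional (P) controller.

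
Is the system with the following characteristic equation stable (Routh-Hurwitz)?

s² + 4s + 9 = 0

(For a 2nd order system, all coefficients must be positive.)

Coefficients: 1, 4, 9. All positive, so system is stable.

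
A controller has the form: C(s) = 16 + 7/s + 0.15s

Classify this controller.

This is a Proportional-Integral-Derivative (PID) controller.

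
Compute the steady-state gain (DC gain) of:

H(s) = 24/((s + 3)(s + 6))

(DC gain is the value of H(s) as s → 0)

DC gain = H(0) = 24/(3 × 6) = 24/18 = 1.3333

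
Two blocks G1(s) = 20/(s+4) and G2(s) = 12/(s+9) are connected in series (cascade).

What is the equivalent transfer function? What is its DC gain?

Series: multiply transfer functions. G_eq = 20/(s+4) × 12/(s+9) = 240/((s+4)(s+9)). DC gain = 240/(4×9) = 6.6667.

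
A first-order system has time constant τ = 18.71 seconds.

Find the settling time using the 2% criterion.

For first-order system, 2% settling time ≈ 4τ = 4 × 18.71 = 74.84 s.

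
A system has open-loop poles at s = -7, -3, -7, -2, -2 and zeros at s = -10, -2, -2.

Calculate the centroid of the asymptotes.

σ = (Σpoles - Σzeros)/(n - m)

σ = (Σpoles - Σzeros)/(n - m) = (-21 - (-14))/(5 - 3) = -7/2 = -3.5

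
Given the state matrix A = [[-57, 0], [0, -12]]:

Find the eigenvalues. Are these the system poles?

For diagonal matrix, eigenvalues are diagonal entries: λ₁ = -57, λ₂ = -12. Eigenvalues of A = system poles.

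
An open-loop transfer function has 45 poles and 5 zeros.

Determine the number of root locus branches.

Root locus has n branches where n = number of poles = 45.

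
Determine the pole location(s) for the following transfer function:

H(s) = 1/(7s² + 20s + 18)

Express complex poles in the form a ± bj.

Discriminant = 20² - 4×7×18 = 400 - 504 = -104 < 0, so the poles are a complex conjugate pair s = (-20 ± j√104)/(2×7). Real part = -20/(2×7) = -20/14 ≈ -1.4286; imaginary part = ±√104/(2×7) ≈ 0.7284. Poles: s = -1.4286 ± 0.7284j.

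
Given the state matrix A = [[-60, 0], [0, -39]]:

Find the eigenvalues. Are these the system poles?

For diagonal matrix, eigenvalues are diagonal entries: λ₁ = -60, λ₂ = -39. Eigenvalues of A = system poles.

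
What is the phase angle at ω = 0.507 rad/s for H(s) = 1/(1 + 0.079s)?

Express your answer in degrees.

Phase = -arctan(ωτ) = -arctan(0.507 × 0.079) = -2.3°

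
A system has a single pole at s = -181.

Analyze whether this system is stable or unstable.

Pole at s = -181 is in the left half-plane. Stable.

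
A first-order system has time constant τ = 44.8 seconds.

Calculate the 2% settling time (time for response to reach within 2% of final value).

For first-order system, 2% settling time ≈ 4τ = 4 × 44.8 = 179.2 s.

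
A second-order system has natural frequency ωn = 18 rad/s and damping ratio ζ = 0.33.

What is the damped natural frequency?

ωd = ωn√(1 - ζ²) = 18√(1 - 0.33²) = 16.99 rad/s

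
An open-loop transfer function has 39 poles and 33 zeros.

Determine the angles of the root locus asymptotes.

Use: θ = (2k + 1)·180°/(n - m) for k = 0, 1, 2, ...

n - m = 39 - 33 = 6. Angles: θk = (2k + 1)·180°/6 = 30°, 90°, 150°, 210°, 270°, 330°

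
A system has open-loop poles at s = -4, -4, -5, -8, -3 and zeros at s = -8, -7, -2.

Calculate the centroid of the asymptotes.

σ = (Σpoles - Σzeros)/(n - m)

σ = (Σpoles - Σzeros)/(n - m) = (-24 - (-17))/(5 - 3) = -7/2 = -3.5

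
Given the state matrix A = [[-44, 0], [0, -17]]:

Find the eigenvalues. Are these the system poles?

For diagonal matrix, eigenvalues are diagonal entries: λ₁ = -44, λ₂ = -17. Eigenvalues of A = system poles.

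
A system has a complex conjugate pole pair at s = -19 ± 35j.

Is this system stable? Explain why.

Real part of poles is -19 (< 0, left half-plane). Stable.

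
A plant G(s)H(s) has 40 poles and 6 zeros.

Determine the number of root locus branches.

Root locus has n branches where n = number of poles = 40.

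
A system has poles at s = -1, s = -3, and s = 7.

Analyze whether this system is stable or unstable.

Pole(s) at s = 7 are not in the left half-plane. System is unstable.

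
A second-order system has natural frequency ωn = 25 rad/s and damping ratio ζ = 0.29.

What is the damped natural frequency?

ωd = ωn√(1 - ζ²) = 25√(1 - 0.29²) = 23.93 rad/s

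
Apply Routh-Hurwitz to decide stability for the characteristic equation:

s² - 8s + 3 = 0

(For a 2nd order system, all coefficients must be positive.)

Coefficients: 1, -8, 3. b=-8 not positive, so system is unstable.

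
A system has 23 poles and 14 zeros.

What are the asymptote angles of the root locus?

n - m = 23 - 14 = 9. Angles: θk = (2k + 1)·180°/9 = 20°, 60°, 100°, 140°, 180°, 220°, 260°, 300°, 340°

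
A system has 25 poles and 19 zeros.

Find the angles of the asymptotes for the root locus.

n - m = 25 - 19 = 6. Angles: θk = (2k + 1)·180°/6 = 30°, 90°, 150°, 210°, 270°, 330°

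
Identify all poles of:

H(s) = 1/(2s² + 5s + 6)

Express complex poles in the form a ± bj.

Discriminant = 5² - 4×2×6 = 25 - 48 = -23 < 0, so the poles are a complex conjugate pair s = (-5 ± j√23)/(2×2). Real part = -5/(2×2) = -5/4 = -1.25; imaginary part = ±√23/(2×2) ≈ 1.1990. Poles: s = -1.25 ± 1.1990j.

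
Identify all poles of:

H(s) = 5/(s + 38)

Pole is where denominator = 0: s + 38 = 0, so s = -38.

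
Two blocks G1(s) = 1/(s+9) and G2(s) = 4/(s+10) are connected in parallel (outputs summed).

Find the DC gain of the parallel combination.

Parallel: G_eq = G1 + G2. DC gain = G1(0) + G2(0) = 1/9 + 4/10 = 0.1111 + 0.4 = 0.5111.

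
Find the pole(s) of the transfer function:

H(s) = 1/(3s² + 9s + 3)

Discriminant = 9² - 4×3×3 = 81 - 36 = 45 > 0, so two distinct real poles. Using quadratic formula: s = (-9 ± √45)/(2×3) = (-9 ± √45)/6, with √45 ≈ 6.7082. s₁ ≈ -0.3820, s₂ ≈ -2.6180. Poles: s₁ = -0.3820, s₂ = -2.6180.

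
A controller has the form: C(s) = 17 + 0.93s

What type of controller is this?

This is a Proportional-Derivative (PD) controller.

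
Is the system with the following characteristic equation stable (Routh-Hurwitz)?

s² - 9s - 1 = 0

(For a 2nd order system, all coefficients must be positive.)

Coefficients: 1, -9, -1. b=-9, c=-1 not positive, so system is unstable.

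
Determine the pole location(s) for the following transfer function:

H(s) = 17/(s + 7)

Pole is where denominator = 0: s + 7 = 0, so s = -7.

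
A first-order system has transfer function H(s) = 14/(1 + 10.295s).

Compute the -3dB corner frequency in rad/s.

Corner frequency = 1/τ = 1/10.295 = 0.097 rad/s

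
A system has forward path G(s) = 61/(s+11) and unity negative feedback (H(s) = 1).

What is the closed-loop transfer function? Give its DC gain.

T(s) = G/(1+GH) = [61/(s+11)] / [1 + 61/(s+11)] = 61/(s+11+61) = 61/(s+72). DC gain = 61/72 = 0.8472.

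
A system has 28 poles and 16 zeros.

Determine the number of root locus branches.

Root locus has n branches where n = number of poles = 28.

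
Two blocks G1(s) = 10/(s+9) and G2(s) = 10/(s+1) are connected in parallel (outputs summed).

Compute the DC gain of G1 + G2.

Parallel: G_eq = G1 + G2. DC gain = G1(0) + G2(0) = 10/9 + 10/1 = 1.1111 + 10 = 11.1111.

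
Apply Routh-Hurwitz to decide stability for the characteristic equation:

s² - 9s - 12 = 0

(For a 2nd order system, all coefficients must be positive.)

Coefficients: 1, -9, -12. b=-9, c=-12 not positive, so system is unstable.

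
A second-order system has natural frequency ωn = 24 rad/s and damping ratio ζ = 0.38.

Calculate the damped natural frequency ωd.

ωd = ωn√(1 - ζ²) = 24√(1 - 0.38²) = 22.2 rad/s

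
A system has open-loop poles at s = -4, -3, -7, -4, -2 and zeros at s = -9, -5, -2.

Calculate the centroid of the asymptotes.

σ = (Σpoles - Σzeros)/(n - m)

σ = (Σpoles - Σzeros)/(n - m) = (-20 - (-16))/(5 - 3) = -4/2 = -2.0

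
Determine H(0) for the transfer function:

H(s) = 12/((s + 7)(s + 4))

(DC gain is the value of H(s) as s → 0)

DC gain = H(0) = 12/(7 × 4) = 12/28 = 0.4286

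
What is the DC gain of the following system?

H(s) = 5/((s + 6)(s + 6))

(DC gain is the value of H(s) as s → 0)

DC gain = H(0) = 5/(6 × 6) = 5/36 = 0.1389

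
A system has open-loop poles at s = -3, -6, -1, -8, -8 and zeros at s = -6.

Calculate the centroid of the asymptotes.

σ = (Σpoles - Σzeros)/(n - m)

σ = (Σpoles - Σzeros)/(n - m) = (-26 - (-6))/(5 - 1) = -20/4 = -5.0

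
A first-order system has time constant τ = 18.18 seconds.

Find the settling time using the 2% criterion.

For first-order system, 2% settling time ≈ 4τ = 4 × 18.18 = 72.72 s.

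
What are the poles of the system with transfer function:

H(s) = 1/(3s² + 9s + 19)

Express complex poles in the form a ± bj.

Discriminant = 9² - 4×3×19 = 81 - 228 = -147 < 0, so the poles are a complex conjugate pair s = (-9 ± j√147)/(2×3). Real part = -9/(2×3) = -9/6 = -1.5; imaginary part = ±√147/(2×3) ≈ 2.0207. Poles: s = -1.5 ± 2.0207j.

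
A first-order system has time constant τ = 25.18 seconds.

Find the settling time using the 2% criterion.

For first-order system, 2% settling time ≈ 4τ = 4 × 25.18 = 100.72 s.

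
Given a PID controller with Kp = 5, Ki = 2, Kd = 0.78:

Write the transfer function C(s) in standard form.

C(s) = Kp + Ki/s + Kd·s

Substituting values: C(s) = 5 + 2/s + 0.78s = (0.78s² + 5s + 2)/s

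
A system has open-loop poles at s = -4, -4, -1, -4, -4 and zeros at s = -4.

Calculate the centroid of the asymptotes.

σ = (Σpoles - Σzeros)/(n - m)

σ = (Σpoles - Σzeros)/(n - m) = (-17 - (-4))/(5 - 1) = -13/4 = -3.25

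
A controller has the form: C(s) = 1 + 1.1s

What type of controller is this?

This is a Proportional-Derivative (PD) controller.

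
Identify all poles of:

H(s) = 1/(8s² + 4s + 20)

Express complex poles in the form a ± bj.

Discriminant = 4² - 4×8×20 = 16 - 640 = -624 < 0, so the poles are a complex conjugate pair s = (-4 ± j√624)/(2×8). Real part = -4/(2×8) = -4/16 = -0.25; imaginary part = ±√624/(2×8) ≈ 1.5612. Poles: s = -0.25 ± 1.5612j.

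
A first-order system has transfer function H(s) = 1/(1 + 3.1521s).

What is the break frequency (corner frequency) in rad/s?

Corner frequency = 1/τ = 1/3.1521 = 0.317 rad/s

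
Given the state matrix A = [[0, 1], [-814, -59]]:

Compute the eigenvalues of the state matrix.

det(A - λI) = λ² - (-59)λ + 814 = (λ - (-37))(λ - (-22)). Eigenvalues: -37, -22.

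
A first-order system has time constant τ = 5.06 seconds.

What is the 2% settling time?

For first-order system, 2% settling time ≈ 4τ = 4 × 5.06 = 20.24 s.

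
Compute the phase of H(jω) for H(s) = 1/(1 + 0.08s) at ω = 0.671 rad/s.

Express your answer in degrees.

Phase = -arctan(ωτ) = -arctan(0.671 × 0.08) = -3.1°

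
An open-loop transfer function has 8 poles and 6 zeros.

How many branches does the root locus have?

Root locus has n branches where n = number of poles = 8.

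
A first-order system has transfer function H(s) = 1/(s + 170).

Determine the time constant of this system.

For H(s) = 1/(s + 1/τ), the pole is at -1/τ = -170, so τ = 1/170 = 0.0059 s.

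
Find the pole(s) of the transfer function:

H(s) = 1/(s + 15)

Pole is where denominator = 0: s + 15 = 0, so s = -15.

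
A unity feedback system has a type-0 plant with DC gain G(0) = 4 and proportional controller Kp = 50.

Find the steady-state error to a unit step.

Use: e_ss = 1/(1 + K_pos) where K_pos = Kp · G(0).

K_pos = Kp · G(0) = 50 × 4 = 200. e_ss = 1/(1 + 200) = 0.0050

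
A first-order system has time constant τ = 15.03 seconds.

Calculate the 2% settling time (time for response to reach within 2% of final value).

For first-order system, 2% settling time ≈ 4τ = 4 × 15.03 = 60.12 s.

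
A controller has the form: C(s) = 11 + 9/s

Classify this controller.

This is a Proportional-Integral (PI) controller.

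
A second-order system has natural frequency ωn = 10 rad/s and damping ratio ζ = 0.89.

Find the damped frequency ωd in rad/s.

ωd = ωn√(1 - ζ²) = 10√(1 - 0.89²) = 4.56 rad/s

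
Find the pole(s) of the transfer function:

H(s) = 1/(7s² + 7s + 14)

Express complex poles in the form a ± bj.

Discriminant = 7² - 4×7×14 = 49 - 392 = -343 < 0, so the poles are a complex conjugate pair s = (-7 ± j√343)/(2×7). Real part = -7/(2×7) = -7/14 = -0.5; imaginary part = ±√343/(2×7) ≈ 1.3229. Poles: s = -0.5 ± 1.3229j.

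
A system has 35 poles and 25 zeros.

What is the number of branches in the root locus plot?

Root locus has n branches where n = number of poles = 35.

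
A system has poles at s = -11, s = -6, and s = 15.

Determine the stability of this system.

Pole(s) at s = 15 are not in the left half-plane. System is unstable.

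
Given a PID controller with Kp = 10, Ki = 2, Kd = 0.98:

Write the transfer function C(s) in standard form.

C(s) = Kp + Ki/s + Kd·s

Substituting values: C(s) = 10 + 2/s + 0.98s = (0.98s² + 10s + 2)/s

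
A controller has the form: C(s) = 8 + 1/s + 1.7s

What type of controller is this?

This is a Proportional-Integral-Derivative (PID) controller.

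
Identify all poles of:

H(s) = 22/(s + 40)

Pole is where denominator = 0: s + 40 = 0, so s = -40.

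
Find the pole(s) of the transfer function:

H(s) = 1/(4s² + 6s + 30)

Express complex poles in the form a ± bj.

Discriminant = 6² - 4×4×30 = 36 - 480 = -444 < 0, so the poles are a complex conjugate pair s = (-6 ± j√444)/(2×4). Real part = -6/(2×4) = -6/8 = -0.75; imaginary part = ±√444/(2×4) ≈ 2.6339. Poles: s = -0.75 ± 2.6339j.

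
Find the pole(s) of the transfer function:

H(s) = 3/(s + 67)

Pole is where denominator = 0: s + 67 = 0, so s = -67.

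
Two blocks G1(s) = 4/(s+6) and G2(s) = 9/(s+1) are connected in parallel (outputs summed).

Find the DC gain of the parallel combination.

Parallel: G_eq = G1 + G2. DC gain = G1(0) + G2(0) = 4/6 + 9/1 = 0.6667 + 9 = 9.6667.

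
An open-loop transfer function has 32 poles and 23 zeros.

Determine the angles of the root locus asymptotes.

n - m = 32 - 23 = 9. Angles: θk = (2k + 1)·180°/9 = 20°, 60°, 100°, 140°, 180°, 220°, 260°, 300°, 340°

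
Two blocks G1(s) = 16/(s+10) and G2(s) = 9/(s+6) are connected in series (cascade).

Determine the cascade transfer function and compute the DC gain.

Series: multiply transfer functions. G_eq = 16/(s+10) × 9/(s+6) = 144/((s+10)(s+6)). DC gain = 144/(10×6) = 2.4.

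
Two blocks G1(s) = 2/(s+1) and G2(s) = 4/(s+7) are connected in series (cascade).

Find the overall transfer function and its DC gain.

Series: multiply transfer functions. G_eq = 2/(s+1) × 4/(s+7) = 8/((s+1)(s+7)). DC gain = 8/(1×7) = 1.1429.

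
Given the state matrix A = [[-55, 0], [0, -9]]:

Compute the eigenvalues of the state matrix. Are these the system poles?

For diagonal matrix, eigenvalues are diagonal entries: λ₁ = -55, λ₂ = -9. Eigenvalues of A = system poles.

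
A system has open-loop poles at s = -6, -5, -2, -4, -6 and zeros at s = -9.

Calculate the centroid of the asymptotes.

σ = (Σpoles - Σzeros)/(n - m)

σ = (Σpoles - Σzeros)/(n - m) = (-23 - (-9))/(5 - 1) = -14/4 = -3.5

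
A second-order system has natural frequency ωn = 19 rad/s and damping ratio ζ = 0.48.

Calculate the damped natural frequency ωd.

ωd = ωn√(1 - ζ²) = 19√(1 - 0.48²) = 16.67 rad/s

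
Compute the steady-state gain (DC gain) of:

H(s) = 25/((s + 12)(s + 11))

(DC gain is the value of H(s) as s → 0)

DC gain = H(0) = 25/(12 × 11) = 25/132 = 0.1894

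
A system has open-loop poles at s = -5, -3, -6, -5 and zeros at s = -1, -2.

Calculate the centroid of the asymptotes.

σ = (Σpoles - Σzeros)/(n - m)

σ = (Σpoles - Σzeros)/(n - m) = (-19 - (-3))/(4 - 2) = -16/2 = -8.0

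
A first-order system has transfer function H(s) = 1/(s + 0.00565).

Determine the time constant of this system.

For H(s) = 1/(s + 1/τ), the pole is at -1/τ = -0.00565, so τ = 1/0.00565 = 177 s.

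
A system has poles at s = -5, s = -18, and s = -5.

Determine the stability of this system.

All poles are in the left half-plane. System is stable.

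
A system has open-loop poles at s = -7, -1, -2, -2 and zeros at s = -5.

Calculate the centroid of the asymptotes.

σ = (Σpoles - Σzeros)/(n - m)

σ = (Σpoles - Σzeros)/(n - m) = (-12 - (-5))/(4 - 1) = -7/3 = -2.33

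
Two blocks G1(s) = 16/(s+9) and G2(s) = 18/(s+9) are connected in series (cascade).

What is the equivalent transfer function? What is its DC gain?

Series: multiply transfer functions. G_eq = 16/(s+9) × 18/(s+9) = 288/((s+9)(s+9)). DC gain = 288/(9×9) = 3.5556.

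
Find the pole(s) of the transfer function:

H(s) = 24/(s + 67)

Pole is where denominator = 0: s + 67 = 0, so s = -67.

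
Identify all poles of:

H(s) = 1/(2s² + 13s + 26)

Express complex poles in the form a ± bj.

Discriminant = 13² - 4×2×26 = 169 - 208 = -39 < 0, so the poles are a complex conjugate pair s = (-13 ± j√39)/(2×2). Real part = -13/(2×2) = -13/4 = -3.25; imaginary part = ±√39/(2×2) ≈ 1.5612. Poles: s = -3.25 ± 1.5612j.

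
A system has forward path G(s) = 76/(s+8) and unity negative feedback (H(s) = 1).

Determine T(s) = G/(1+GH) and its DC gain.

T(s) = G/(1+GH) = [76/(s+8)] / [1 + 76/(s+8)] = 76/(s+8+76) = 76/(s+84). DC gain = 76/84 = 0.9048.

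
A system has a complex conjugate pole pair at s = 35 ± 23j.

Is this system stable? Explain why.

Real part of poles is 35 (> 0, right half-plane). Unstable.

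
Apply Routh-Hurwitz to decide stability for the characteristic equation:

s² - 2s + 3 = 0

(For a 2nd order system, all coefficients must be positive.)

Coefficients: 1, -2, 3. b=-2 not positive, so system is unstable.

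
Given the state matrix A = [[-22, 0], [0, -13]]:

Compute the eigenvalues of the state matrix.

For diagonal matrix, eigenvalues are diagonal entries: λ₁ = -22, λ₂ = -13.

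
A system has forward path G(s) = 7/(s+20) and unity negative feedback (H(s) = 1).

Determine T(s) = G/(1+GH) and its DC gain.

T(s) = G/(1+GH) = [7/(s+20)] / [1 + 7/(s+20)] = 7/(s+20+7) = 7/(s+27). DC gain = 7/27 = 0.2593.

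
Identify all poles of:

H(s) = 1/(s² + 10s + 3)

Discriminant = 10² - 4×1×3 = 100 - 12 = 88 > 0, so two distinct real poles. Using quadratic formula: s = (-10 ± √88)/(2×1) = (-10 ± √88)/2, with √88 ≈ 9.3808. s₁ ≈ -0.3096, s₂ ≈ -9.6904. Poles: s₁ = -0.3096, s₂ = -9.6904.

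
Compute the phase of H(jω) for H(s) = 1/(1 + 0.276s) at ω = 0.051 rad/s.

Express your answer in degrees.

Phase = -arctan(ωτ) = -arctan(0.051 × 0.276) = -0.8°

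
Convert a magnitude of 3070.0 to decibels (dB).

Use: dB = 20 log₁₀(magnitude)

dB = 20 log₁₀(3070.0) = 69.7 dB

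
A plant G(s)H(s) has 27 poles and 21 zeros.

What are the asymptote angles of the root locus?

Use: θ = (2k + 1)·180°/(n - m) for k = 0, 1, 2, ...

n - m = 27 - 21 = 6. Angles: θk = (2k + 1)·180°/6 = 30°, 90°, 150°, 210°, 270°, 330°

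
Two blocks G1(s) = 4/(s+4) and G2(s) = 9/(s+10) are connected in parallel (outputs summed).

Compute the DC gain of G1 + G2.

Parallel: G_eq = G1 + G2. DC gain = G1(0) + G2(0) = 4/4 + 9/10 = 1 + 0.9 = 1.9.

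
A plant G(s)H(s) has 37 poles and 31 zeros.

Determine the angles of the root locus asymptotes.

n - m = 37 - 31 = 6. Angles: θk = (2k + 1)·180°/6 = 30°, 90°, 150°, 210°, 270°, 330°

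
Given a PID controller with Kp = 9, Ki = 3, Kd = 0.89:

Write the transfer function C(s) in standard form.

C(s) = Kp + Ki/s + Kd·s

Substituting values: C(s) = 9 + 3/s + 0.89s = (0.89s² + 9s + 3)/s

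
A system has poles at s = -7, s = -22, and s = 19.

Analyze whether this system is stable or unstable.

Pole(s) at s = 19 are not in the left half-plane. System is unstable.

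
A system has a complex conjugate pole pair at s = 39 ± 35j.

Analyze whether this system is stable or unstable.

Real part of poles is 39 (> 0, right half-plane). Unstable.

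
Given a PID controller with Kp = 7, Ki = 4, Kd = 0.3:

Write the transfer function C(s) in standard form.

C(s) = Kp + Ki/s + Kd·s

Substituting values: C(s) = 7 + 4/s + 0.3s = (0.3s² + 7s + 4)/s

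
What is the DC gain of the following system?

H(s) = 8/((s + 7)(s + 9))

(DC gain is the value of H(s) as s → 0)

DC gain = H(0) = 8/(7 × 9) = 8/63 = 0.1270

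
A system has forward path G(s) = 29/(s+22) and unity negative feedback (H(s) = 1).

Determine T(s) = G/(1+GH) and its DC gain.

T(s) = G/(1+GH) = [29/(s+22)] / [1 + 29/(s+22)] = 29/(s+22+29) = 29/(s+51). DC gain = 29/51 = 0.5686.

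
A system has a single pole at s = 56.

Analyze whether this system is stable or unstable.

Pole at s = 56 is in the right half-plane. Unstable.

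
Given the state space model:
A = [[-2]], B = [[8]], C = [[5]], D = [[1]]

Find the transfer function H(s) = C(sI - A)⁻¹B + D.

(sI - A)⁻¹ = 1/(s + 2). H(s) = 5×8/(s + 2) + 1 = (s + 42)/(s + 2).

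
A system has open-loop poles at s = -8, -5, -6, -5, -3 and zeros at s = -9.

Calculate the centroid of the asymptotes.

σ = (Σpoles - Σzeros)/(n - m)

σ = (Σpoles - Σzeros)/(n - m) = (-27 - (-9))/(5 - 1) = -18/4 = -4.5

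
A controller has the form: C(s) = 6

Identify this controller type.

This is a Proportional (P) controller.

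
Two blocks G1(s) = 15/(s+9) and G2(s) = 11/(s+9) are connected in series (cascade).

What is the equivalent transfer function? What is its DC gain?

Series: multiply transfer functions. G_eq = 15/(s+9) × 11/(s+9) = 165/((s+9)(s+9)). DC gain = 165/(9×9) = 2.0370.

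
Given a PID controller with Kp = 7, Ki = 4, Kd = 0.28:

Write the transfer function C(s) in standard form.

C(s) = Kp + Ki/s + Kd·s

Substituting values: C(s) = 7 + 4/s + 0.28s = (0.28s² + 7s + 4)/s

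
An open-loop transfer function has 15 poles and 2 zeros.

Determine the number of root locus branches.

Root locus has n branches where n = number of poles = 15.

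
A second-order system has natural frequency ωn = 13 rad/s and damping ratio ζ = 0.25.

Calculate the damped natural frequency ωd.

ωd = ωn√(1 - ζ²) = 13√(1 - 0.25²) = 12.59 rad/s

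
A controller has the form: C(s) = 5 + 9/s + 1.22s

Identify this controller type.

This is a Proportional-Integral-Derivative (PID) controller.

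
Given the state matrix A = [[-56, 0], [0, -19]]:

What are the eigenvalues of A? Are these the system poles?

For diagonal matrix, eigenvalues are diagonal entries: λ₁ = -56, λ₂ = -19. Eigenvalues of A = system poles.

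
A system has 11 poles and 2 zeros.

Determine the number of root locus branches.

Root locus has n branches where n = number of poles = 11.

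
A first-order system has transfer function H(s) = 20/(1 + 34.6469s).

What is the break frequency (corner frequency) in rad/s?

Corner frequency = 1/τ = 1/34.6469 = 0.029 rad/s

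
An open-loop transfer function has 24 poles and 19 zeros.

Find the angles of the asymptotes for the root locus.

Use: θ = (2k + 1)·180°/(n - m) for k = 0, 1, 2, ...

n - m = 24 - 19 = 5. Angles: θk = (2k + 1)·180°/5 = 36°, 108°, 180°, 252°, 324°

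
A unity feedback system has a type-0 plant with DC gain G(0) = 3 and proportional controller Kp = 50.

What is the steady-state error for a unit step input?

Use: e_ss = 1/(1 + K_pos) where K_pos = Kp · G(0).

K_pos = Kp · G(0) = 50 × 3 = 150. e_ss = 1/(1 + 150) = 0.0066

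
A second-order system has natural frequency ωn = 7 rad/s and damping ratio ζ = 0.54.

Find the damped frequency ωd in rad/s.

ωd = ωn√(1 - ζ²) = 7√(1 - 0.54²) = 5.89 rad/s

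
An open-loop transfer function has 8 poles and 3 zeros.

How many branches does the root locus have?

Root locus has n branches where n = number of poles = 8.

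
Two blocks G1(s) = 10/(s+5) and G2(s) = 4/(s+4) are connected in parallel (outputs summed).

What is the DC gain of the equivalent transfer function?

Parallel: G_eq = G1 + G2. DC gain = G1(0) + G2(0) = 10/5 + 4/4 = 2 + 1 = 3.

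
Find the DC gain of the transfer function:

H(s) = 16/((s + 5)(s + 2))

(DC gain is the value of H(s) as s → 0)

DC gain = H(0) = 16/(5 × 2) = 16/10 = 1.6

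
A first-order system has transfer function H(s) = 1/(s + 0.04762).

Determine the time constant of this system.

For H(s) = 1/(s + 1/τ), the pole is at -1/τ = -0.04762, so τ = 1/0.04762 = 21 s.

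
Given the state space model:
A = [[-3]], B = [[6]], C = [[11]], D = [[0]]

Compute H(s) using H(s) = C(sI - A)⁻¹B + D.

(sI - A)⁻¹ = 1/(s + 3). H(s) = 11 × 6/(s + 3) + 0 = 66/(s + 3).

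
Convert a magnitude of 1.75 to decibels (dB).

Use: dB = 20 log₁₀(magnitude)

dB = 20 log₁₀(1.75) = 4.9 dB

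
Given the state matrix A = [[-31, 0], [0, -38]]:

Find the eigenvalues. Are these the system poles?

For diagonal matrix, eigenvalues are diagonal entries: λ₁ = -31, λ₂ = -38. Eigenvalues of A = system poles.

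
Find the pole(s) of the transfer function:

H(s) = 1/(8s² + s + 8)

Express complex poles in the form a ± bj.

Discriminant = 1² - 4×8×8 = 1 - 256 = -255 < 0, so the poles are a complex conjugate pair s = (-1 ± j√255)/(2×8). Real part = -1/(2×8) = -1/16 = -0.0625; imaginary part = ±√255/(2×8) ≈ 0.9980. Poles: s = -0.0625 ± 0.9980j.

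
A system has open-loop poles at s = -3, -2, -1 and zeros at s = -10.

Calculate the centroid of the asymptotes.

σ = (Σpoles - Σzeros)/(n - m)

σ = (Σpoles - Σzeros)/(n - m) = (-6 - (-10))/(3 - 1) = 4/2 = 2.0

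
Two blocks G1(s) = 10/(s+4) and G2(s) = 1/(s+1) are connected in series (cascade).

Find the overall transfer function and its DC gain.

Series: multiply transfer functions. G_eq = 10/(s+4) × 1/(s+1) = 10/((s+4)(s+1)). DC gain = 10/(4×1) = 2.5.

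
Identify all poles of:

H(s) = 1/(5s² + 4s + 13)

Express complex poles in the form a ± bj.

Discriminant = 4² - 4×5×13 = 16 - 260 = -244 < 0, so the poles are a complex conjugate pair s = (-4 ± j√244)/(2×5). Real part = -4/(2×5) = -4/10 = -0.4; imaginary part = ±√244/(2×5) ≈ 1.5620. Poles: s = -0.4 ± 1.5620j.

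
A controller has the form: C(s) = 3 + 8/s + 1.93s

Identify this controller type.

This is a Proportional-Integral-Derivative (PID) controller.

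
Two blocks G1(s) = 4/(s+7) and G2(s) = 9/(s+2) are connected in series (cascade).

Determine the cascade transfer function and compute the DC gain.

Series: multiply transfer functions. G_eq = 4/(s+7) × 9/(s+2) = 36/((s+7)(s+2)). DC gain = 36/(7×2) = 2.5714.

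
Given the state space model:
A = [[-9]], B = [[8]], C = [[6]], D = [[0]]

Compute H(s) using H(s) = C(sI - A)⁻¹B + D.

(sI - A)⁻¹ = 1/(s + 9). H(s) = 6 × 8/(s + 9) + 0 = 48/(s + 9).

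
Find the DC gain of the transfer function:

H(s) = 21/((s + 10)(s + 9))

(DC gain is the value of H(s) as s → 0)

DC gain = H(0) = 21/(10 × 9) = 21/90 = 0.2333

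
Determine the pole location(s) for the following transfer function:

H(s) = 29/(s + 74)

Pole is where denominator = 0: s + 74 = 0, so s = -74.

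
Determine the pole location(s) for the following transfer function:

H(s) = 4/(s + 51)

Pole is where denominator = 0: s + 51 = 0, so s = -51.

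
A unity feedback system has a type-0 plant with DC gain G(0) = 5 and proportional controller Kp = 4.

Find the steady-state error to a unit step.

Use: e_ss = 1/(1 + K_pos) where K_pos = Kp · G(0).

K_pos = Kp · G(0) = 4 × 5 = 20. e_ss = 1/(1 + 20) = 0.0476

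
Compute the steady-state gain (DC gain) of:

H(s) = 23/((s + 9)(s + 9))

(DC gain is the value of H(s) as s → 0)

DC gain = H(0) = 23/(9 × 9) = 23/81 = 0.2840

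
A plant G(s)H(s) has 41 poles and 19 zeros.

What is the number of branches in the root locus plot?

Root locus has n branches where n = number of poles = 41.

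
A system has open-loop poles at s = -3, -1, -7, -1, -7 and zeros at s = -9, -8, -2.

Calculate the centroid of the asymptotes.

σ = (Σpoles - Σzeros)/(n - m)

σ = (Σpoles - Σzeros)/(n - m) = (-19 - (-19))/(5 - 3) = 0/2 = 0.0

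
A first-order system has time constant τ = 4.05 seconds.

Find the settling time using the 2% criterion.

For first-order system, 2% settling time ≈ 4τ = 4 × 4.05 = 16.2 s.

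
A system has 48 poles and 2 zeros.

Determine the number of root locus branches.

Root locus has n branches where n = number of poles = 48.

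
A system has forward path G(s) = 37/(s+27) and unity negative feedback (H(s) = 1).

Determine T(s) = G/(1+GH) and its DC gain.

T(s) = G/(1+GH) = [37/(s+27)] / [1 + 37/(s+27)] = 37/(s+27+37) = 37/(s+64). DC gain = 37/64 = 0.578125.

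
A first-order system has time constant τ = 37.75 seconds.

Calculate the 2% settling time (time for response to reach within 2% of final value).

For first-order system, 2% settling time ≈ 4τ = 4 × 37.75 = 151.0 s.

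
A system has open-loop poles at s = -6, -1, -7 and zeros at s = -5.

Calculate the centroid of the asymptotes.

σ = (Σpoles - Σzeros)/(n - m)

σ = (Σpoles - Σzeros)/(n - m) = (-14 - (-5))/(3 - 1) = -9/2 = -4.5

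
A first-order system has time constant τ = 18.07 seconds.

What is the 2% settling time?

For first-order system, 2% settling time ≈ 4τ = 4 × 18.07 = 72.28 s.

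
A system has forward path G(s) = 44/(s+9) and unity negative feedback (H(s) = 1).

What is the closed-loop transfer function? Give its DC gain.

T(s) = G/(1+GH) = [44/(s+9)] / [1 + 44/(s+9)] = 44/(s+9+44) = 44/(s+53). DC gain = 44/53 = 0.8302.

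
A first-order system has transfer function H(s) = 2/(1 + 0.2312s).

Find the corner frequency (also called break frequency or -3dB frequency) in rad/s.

Corner frequency = 1/τ = 1/0.2312 = 4.325 rad/s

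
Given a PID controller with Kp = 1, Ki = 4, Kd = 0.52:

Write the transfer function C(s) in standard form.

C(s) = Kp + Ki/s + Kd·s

Substituting values: C(s) = 1 + 4/s + 0.52s = (0.52s² + s + 4)/s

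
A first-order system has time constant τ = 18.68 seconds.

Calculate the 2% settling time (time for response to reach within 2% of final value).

For first-order system, 2% settling time ≈ 4τ = 4 × 18.68 = 74.72 s.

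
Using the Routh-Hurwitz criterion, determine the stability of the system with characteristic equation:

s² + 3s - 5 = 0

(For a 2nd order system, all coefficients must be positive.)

Coefficients: 1, 3, -5. c=-5 not positive, so system is unstable.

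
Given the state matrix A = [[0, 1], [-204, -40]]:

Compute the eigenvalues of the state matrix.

det(A - λI) = λ² - (-40)λ + 204 = (λ - (-34))(λ - (-6)). Eigenvalues: -34, -6.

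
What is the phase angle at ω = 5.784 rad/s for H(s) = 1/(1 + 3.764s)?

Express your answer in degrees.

Phase = -arctan(ωτ) = -arctan(5.784 × 3.764) = -87.4°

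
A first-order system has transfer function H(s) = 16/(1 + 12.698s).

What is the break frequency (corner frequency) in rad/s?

Corner frequency = 1/τ = 1/12.698 = 0.079 rad/s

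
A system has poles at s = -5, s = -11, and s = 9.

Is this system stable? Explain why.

Pole(s) at s = 9 are not in the left half-plane. System is unstable.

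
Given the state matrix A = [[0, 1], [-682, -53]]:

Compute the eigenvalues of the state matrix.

det(A - λI) = λ² - (-53)λ + 682 = (λ - (-31))(λ - (-22)). Eigenvalues: -31, -22.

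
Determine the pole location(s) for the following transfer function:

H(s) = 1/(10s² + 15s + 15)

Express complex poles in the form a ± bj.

Discriminant = 15² - 4×10×15 = 225 - 600 = -375 < 0, so the poles are a complex conjugate pair s = (-15 ± j√375)/(2×10). Real part = -15/(2×10) = -15/20 = -0.75; imaginary part = ±√375/(2×10) ≈ 0.9682. Poles: s = -0.75 ± 0.9682j.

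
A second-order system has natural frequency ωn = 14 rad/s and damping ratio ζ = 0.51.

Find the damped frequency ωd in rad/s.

ωd = ωn√(1 - ζ²) = 14√(1 - 0.51²) = 12.04 rad/s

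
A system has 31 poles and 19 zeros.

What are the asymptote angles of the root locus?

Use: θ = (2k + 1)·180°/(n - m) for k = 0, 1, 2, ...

n - m = 31 - 19 = 12. Angles: θk = (2k + 1)·180°/12 = 15°, 45°, 75°, 105°, 135°, 165°, 195°, 225°, 255°, 285°, 315°, 345°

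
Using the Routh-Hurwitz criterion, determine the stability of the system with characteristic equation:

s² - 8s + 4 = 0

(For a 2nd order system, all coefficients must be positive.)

Coefficients: 1, -8, 4. b=-8 not positive, so system is unstable.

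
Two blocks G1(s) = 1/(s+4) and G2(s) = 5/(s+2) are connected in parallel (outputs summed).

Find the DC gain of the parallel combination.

Parallel: G_eq = G1 + G2. DC gain = G1(0) + G2(0) = 1/4 + 5/2 = 0.25 + 2.5 = 2.75.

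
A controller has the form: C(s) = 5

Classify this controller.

This is a Proportional (P) controller.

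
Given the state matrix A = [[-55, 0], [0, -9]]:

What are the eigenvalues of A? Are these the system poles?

For diagonal matrix, eigenvalues are diagonal entries: λ₁ = -55, λ₂ = -9. Eigenvalues of A = system poles.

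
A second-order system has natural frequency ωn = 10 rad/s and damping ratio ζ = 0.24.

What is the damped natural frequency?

ωd = ωn√(1 - ζ²) = 10√(1 - 0.24²) = 9.71 rad/s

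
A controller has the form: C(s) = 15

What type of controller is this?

This is a Proportional (P) controller.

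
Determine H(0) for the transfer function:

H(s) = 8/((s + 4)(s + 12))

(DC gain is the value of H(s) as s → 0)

DC gain = H(0) = 8/(4 × 12) = 8/48 = 0.1667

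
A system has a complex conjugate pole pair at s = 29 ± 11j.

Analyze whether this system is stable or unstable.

Real part of poles is 29 (> 0, right half-plane). Unstable.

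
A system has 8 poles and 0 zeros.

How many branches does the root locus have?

Root locus has n branches where n = number of poles = 8.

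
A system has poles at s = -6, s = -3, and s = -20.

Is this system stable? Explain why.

All poles are in the left half-plane. System is stable.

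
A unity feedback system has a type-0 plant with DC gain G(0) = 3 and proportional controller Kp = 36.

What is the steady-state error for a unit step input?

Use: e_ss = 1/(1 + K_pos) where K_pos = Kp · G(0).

K_pos = Kp · G(0) = 36 × 3 = 108. e_ss = 1/(1 + 108) = 0.0092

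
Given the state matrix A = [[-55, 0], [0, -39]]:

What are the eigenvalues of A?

For diagonal matrix, eigenvalues are diagonal entries: λ₁ = -55, λ₂ = -39.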